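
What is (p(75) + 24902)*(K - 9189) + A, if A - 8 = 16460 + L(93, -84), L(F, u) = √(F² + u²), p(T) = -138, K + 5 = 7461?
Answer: -42899544 + 3*√1745 ≈ -4.2899e+7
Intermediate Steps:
K = 7456 (K = -5 + 7461 = 7456)
A = 16468 + 3*√1745 (A = 8 + (16460 + √(93² + (-84)²)) = 8 + (16460 + √(8649 + 7056)) = 8 + (16460 + √15705) = 8 + (16460 + 3*√1745) = 16468 + 3*√1745 ≈ 16593.)
(p(75) + 24902)*(K - 9189) + A = (-138 + 24902)*(7456 - 9189) + (16468 + 3*√1745) = 24764*(-1733) + (16468 + 3*√1745) = -42916012 + (16468 + 3*√1745) = -42899544 + 3*√1745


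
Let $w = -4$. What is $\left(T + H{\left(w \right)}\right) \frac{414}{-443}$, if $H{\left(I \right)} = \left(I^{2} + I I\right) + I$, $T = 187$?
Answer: $- \frac{89010}{443} \approx -200.93$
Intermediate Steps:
$H{\left(I \right)} = I + 2 I^{2}$ ($H{\left(I \right)} = \left(I^{2} + I^{2}\right) + I = 2 I^{2} + I = I + 2 I^{2}$)
$\left(T + H{\left(w \right)}\right) \frac{414}{-443} = \left(187 - 4 \left(1 + 2 \left(-4\right)\right)\right) \frac{414}{-443} = \left(187 - 4 \left(1 - 8\right)\right) 414 \left(- \frac{1}{443}\right) = \left(187 - -28\right) \left(- \frac{414}{443}\right) = \left(187 + 28\right) \left(- \frac{414}{443}\right) = 215 \left(- \frac{414}{443}\right) = - \frac{89010}{443}$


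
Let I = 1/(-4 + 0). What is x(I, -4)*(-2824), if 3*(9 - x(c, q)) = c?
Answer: -76954/3 ≈ -25651.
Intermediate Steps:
I = -¼ (I = 1/(-4) = -¼ ≈ -0.25000)
x(c, q) = 9 - c/3
x(I, -4)*(-2824) = (9 - ⅓*(-¼))*(-2824) = (9 + 1/12)*(-2824) = (109/12)*(-2824) = -76954/3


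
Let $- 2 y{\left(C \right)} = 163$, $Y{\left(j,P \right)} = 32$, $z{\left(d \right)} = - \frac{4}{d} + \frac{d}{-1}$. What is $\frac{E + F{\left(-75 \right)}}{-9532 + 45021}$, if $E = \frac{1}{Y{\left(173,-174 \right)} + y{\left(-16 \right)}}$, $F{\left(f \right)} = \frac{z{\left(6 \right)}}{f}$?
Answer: $\frac{34}{17567055} \approx 1.9354 \cdot 10^{-6}$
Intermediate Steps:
$z{\left(d \right)} = - d - \frac{4}{d}$ ($z{\left(d \right)} = - \frac{4}{d} + d \left(-1\right) = - \frac{4}{d} - d = - d - \frac{4}{d}$)
$y{\left(C \right)} = - \frac{163}{2}$ ($y{\left(C \right)} = \left(- \frac{1}{2}\right) 163 = - \frac{163}{2}$)
$F{\left(f \right)} = - \frac{20}{3 f}$ ($F{\left(f \right)} = \frac{\left(-1\right) 6 - \frac{4}{6}}{f} = \frac{-6 - \frac{2}{3}}{f} = - \frac{20}{3 f}$)
$E = - \frac{2}{99}$ ($E = \frac{1}{32 - \frac{163}{2}} = \frac{1}{- \frac{99}{2}} = - \frac{2}{99} \approx -0.020202$)
$\frac{E + F{\left(-75 \right)}}{-9532 + 45021} = \frac{- \frac{2}{99} - \frac{20}{3 \left(-75\right)}}{-9532 + 45021} = \frac{- \frac{2}{99} - - \frac{4}{45}}{35489} = \left(- \frac{2}{99} + \frac{4}{45}\right) \frac{1}{35489} = \frac{34}{495} \cdot \frac{1}{35489} = \frac{34}{17567055}$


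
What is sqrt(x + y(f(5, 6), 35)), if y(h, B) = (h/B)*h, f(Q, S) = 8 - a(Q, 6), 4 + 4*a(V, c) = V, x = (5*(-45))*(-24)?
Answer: sqrt(105873635)/140 ≈ 73.496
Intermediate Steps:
x = 5400 (x = -225*(-24) = 5400)
a(V, c) = -1 + V/4
f(Q, S) = 9 - Q/4 (f(Q, S) = 8 - (-1 + Q/4) = 8 + (1 - Q/4) = 9 - Q/4)
y(h, B) = h**2/B
sqrt(x + y(f(5, 6), 35)) = sqrt(5400 + (9 - 1/4*5)**2/35) = sqrt(5400 + (9 - 5/4)**2/35) = sqrt(5400 + (31/4)**2/35) = sqrt(5400 + (1/35)*(961/16)) = sqrt(5400 + 961/560) = sqrt(3024961/560) = sqrt(105873635)/140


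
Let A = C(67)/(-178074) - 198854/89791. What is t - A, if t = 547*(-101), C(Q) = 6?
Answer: -871137396854/15768681 ≈ -55245.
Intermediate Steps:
A = -34922353/15768681 (A = 6/(-178074) - 198854/89791 = 6*(-1/178074) - 198854*1/89791 = -1/29679 - 198854/89791 = -34922353/15768681 ≈ -2.2147)
t = -55247
t - A = -55247 - 1*(-34922353/15768681) = -55247 + 34922353/15768681 = -871137396854/15768681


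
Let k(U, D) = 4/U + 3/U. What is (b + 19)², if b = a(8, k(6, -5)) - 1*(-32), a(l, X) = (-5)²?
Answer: 5776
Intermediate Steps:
k(U, D) = 7/U
a(l, X) = 25
b = 57 (b = 25 - 1*(-32) = 25 + 32 = 57)
(b + 19)² = (57 + 19)² = 76² = 5776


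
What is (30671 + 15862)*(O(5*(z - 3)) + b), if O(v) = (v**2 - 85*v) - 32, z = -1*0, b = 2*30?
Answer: 71102424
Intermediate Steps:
b = 60
z = 0
O(v) = -32 + v**2 - 85*v
(30671 + 15862)*(O(5*(z - 3)) + b) = (30671 + 15862)*((-32 + (5*(0 - 3))**2 - 425*(0 - 3)) + 60) = 46533*((-32 + (5*(-3))**2 - 425*(-3)) + 60) = 46533*((-32 + (-15)**2 - 85*(-15)) + 60) = 46533*((-32 + 225 + 1275) + 60) = 46533*(1468 + 60) = 46533*1528 = 71102424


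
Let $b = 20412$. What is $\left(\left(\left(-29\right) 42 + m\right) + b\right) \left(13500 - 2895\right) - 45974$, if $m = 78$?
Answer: $204333586$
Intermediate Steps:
$\left(\left(\left(-29\right) 42 + m\right) + b\right) \left(13500 - 2895\right) - 45974 = \left(\left(\left(-29\right) 42 + 78\right) + 20412\right) \left(13500 - 2895\right) - 45974 = \left(\left(-1218 + 78\right) + 20412\right) 10605 - 45974 = \left(-1140 + 20412\right) 10605 - 45974 = 19272 \cdot 10605 - 45974 = 204379560 - 45974 = 204333586$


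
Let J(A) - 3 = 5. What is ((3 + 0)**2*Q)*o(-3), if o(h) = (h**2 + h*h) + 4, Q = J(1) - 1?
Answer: 1386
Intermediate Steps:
J(A) = 8 (J(A) = 3 + 5 = 8)
Q = 7 (Q = 8 - 1 = 7)
o(h) = 4 + 2*h**2 (o(h) = (h**2 + h**2) + 4 = 2*h**2 + 4 = 4 + 2*h**2)
((3 + 0)**2*Q)*o(-3) = ((3 + 0)**2*7)*(4 + 2*(-3)**2) = (3**2*7)*(4 + 2*9) = (9*7)*(4 + 18) = 63*22 = 1386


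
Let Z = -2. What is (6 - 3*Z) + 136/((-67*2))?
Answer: 736/67 ≈ 10.985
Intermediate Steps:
(6 - 3*Z) + 136/((-67*2)) = (6 - 3*(-2)) + 136/((-67*2)) = (6 + 6) + 136/(-134) = 12 + 136*(-1/134) = 12 - 68/67 = 736/67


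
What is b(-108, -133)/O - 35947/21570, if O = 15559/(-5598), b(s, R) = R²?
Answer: -2136485883913/335607630 ≈ -6366.0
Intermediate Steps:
O = -15559/5598 (O = 15559*(-1/5598) = -15559/5598 ≈ -2.7794)
b(-108, -133)/O - 35947/21570 = (-133)²/(-15559/5598) - 35947/21570 = 17689*(-5598/15559) - 35947*1/21570 = -99023022/15559 - 35947/21570 = -2136485883913/335607630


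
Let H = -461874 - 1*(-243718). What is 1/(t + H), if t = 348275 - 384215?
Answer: -1/254096 ≈ -3.9355e-6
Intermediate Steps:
t = -35940
H = -218156 (H = -461874 + 243718 = -218156)
1/(t + H) = 1/(-35940 - 218156) = 1/(-254096) = -1/254096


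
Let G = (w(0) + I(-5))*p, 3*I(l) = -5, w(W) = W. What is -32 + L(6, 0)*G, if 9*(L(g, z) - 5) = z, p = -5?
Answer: 29/3 ≈ 9.6667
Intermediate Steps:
L(g, z) = 5 + z/9
I(l) = -5/3 (I(l) = (1/3)*(-5) = -5/3)
G = 25/3 (G = (0 - 5/3)*(-5) = -5/3*(-5) = 25/3 ≈ 8.3333)
-32 + L(6, 0)*G = -32 + (5 + (1/9)*0)*(25/3) = -32 + (5 + 0)*(25/3) = -32 + 5*(25/3) = -32 + 125/3 = 29/3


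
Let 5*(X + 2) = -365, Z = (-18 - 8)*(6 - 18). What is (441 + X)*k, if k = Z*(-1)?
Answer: -114192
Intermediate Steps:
Z = 312 (Z = -26*(-12) = 312)
X = -75 (X = -2 + (⅕)*(-365) = -2 - 73 = -75)
k = -312 (k = 312*(-1) = -312)
(441 + X)*k = (441 - 75)*(-312) = 366*(-312) = -114192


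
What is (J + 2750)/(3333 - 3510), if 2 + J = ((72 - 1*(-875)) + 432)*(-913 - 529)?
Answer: 1985770/177 ≈ 11219.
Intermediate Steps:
J = -1988520 (J = -2 + ((72 - 1*(-875)) + 432)*(-913 - 529) = -2 + ((72 + 875) + 432)*(-1442) = -2 + (947 + 432)*(-1442) = -2 + 1379*(-1442) = -2 - 1988518 = -1988520)
(J + 2750)/(3333 - 3510) = (-1988520 + 2750)/(3333 - 3510) = -1985770/(-177) = -1985770*(-1/177) = 1985770/177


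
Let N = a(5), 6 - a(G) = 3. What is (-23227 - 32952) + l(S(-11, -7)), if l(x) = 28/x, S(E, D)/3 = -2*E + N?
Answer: -4213397/75 ≈ -56179.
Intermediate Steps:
a(G) = 3 (a(G) = 6 - 1*3 = 6 - 3 = 3)
N = 3
S(E, D) = 9 - 6*E (S(E, D) = 3*(-2*E + 3) = 3*(3 - 2*E) = 9 - 6*E)
(-23227 - 32952) + l(S(-11, -7)) = (-23227 - 32952) + 28/(9 - 6*(-11)) = -56179 + 28/(9 + 66) = -56179 + 28/75 = -4213397/75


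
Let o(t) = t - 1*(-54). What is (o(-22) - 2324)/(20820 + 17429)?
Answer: -2292/38249 ≈ -0.059923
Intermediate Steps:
o(t) = 54 + t (o(t) = t + 54 = 54 + t)
(o(-22) - 2324)/(20820 + 17429) = ((54 - 22) - 2324)/(20820 + 17429) = (32 - 2324)/38249 = -2292*1/38249 = -2292/38249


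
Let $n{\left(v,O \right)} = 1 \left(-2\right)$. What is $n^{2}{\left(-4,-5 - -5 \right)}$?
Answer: $4$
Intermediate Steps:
$n{\left(v,O \right)} = -2$
$n^{2}{\left(-4,-5 - -5 \right)} = \left(-2\right)^{2} = 4$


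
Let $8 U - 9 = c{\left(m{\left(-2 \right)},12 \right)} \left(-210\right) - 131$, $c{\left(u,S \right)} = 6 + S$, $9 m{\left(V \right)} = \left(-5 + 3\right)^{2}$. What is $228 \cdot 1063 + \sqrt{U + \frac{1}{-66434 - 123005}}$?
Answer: $242364 + \frac{i \sqrt{70015800598427}}{378878} \approx 2.4236 \cdot 10^{5} + 22.085 i$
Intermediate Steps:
$m{\left(V \right)} = \frac{4}{9}$ ($m{\left(V \right)} = \frac{\left(-5 + 3\right)^{2}}{9} = \frac{\left(-2\right)^{2}}{9} = \frac{1}{9} \cdot 4 = \frac{4}{9}$)
$U = - \frac{1951}{4}$ ($U = \frac{9}{8} + \frac{\left(6 + 12\right) \left(-210\right) - 131}{8} = \frac{9}{8} + \frac{18 \left(-210\right) - 131}{8} = \frac{9}{8} + \frac{-3780 - 131}{8} = \frac{9}{8} + \frac{1}{8} \left(-3911\right) = \frac{9}{8} - \frac{3911}{8} = - \frac{1951}{4} \approx -487.75$)
$228 \cdot 1063 + \sqrt{U + \frac{1}{-66434 - 123005}} = 228 \cdot 1063 + \sqrt{- \frac{1951}{4} + \frac{1}{-66434 - 123005}} = 242364 + \sqrt{- \frac{1951}{4} + \frac{1}{-189439}} = 242364 + \sqrt{- \frac{1951}{4} - \frac{1}{189439}} = 242364 + \sqrt{- \frac{369595493}{757756}} = 242364 + \frac{i \sqrt{70015800598427}}{378878}$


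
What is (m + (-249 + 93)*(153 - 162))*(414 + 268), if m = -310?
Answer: 746108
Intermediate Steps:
(m + (-249 + 93)*(153 - 162))*(414 + 268) = (-310 + (-249 + 93)*(153 - 162))*(414 + 268) = (-310 - 156*(-9))*682 = (-310 + 1404)*682 = 1094*682 = 746108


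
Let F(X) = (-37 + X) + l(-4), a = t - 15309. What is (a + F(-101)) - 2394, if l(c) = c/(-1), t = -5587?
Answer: -23424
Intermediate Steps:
l(c) = -c (l(c) = c*(-1) = -c)
a = -20896 (a = -5587 - 15309 = -20896)
F(X) = -33 + X (F(X) = (-37 + X) - 1*(-4) = (-37 + X) + 4 = -33 + X)
(a + F(-101)) - 2394 = (-20896 + (-33 - 101)) - 2394 = (-20896 - 134) - 2394 = -21030 - 2394 = -23424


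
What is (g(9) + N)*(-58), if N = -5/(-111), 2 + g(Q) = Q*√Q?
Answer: -161240/111 ≈ -1452.6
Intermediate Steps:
g(Q) = -2 + Q^(3/2) (g(Q) = -2 + Q*√Q = -2 + Q^(3/2))
N = 5/111 (N = -5*(-1/111) = 5/111 ≈ 0.045045)
(g(9) + N)*(-58) = ((-2 + 9^(3/2)) + 5/111)*(-58) = ((-2 + 27) + 5/111)*(-58) = (25 + 5/111)*(-58) = (2780/111)*(-58) = -161240/111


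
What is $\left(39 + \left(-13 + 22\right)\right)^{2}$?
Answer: $2304$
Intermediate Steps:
$\left(39 + \left(-13 + 22\right)\right)^{2} = \left(39 + 9\right)^{2} = 48^{2} = 2304$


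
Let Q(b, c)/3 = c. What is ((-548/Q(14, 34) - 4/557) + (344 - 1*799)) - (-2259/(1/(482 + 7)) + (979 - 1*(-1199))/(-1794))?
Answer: 9378666453791/8493693 ≈ 1.1042e+6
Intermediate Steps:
Q(b, c) = 3*c
((-548/Q(14, 34) - 4/557) + (344 - 1*799)) - (-2259/(1/(482 + 7)) + (979 - 1*(-1199))/(-1794)) = ((-548/(3*34) - 4/557) + (344 - 1*799)) - (-2259/(1/(482 + 7)) + (979 - 1*(-1199))/(-1794)) = ((-548/102 - 4*1/557) + (344 - 799)) - (-2259/(1/489) + (979 + 1199)*(-1/1794)) = ((-548*1/102 - 4/557) - 455) - (-2259/1/489 + 2178*(-1/1794)) = ((-274/51 - 4/557) - 455) - (-2259*489 - 363/299) = (-152822/28407 - 455) - (-1104651 - 363/299) = -13078007/28407 - 1*(-330291012/299) = -13078007/28407 + 330291012/299 = 9378666453791/8493693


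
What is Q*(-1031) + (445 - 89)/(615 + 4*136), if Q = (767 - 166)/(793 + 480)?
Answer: -37773639/77653 ≈ -486.44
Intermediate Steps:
Q = 601/1273 ≈ 0.47211
Q*(-1031) + (445 - 89)/(615 + 4*136) = (601/1273)*(-1031) + (445 - 89)/(615 + 4*136) = -619631/1273 + 356/(615 + 544) = -619631/1273 + 356/1159 = -37773639/77653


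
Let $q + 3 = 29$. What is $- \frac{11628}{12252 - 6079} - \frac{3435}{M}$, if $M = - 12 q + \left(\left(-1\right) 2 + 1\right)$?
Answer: $\frac{17564691}{1932149} \approx 9.0908$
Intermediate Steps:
$q = 26$ ($q = -3 + 29 = 26$)
$M = -313$ ($M = \left(-12\right) 26 + \left(\left(-1\right) 2 + 1\right) = -312 + \left(-2 + 1\right) = -312 - 1 = -313$)
$- \frac{11628}{12252 - 6079} - \frac{3435}{M} = - \frac{11628}{12252 - 6079} - \frac{3435}{-313} = - \frac{11628}{12252 - 6079} - - \frac{3435}{313} = - \frac{11628}{6173} + \frac{3435}{313} = \frac{17564691}{1932149}$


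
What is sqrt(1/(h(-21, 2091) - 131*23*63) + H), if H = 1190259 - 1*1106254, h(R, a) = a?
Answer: sqrt(185030473467387)/46932 ≈ 289.84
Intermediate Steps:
H = 84005 (H = 1190259 - 1106254 = 84005)
sqrt(1/(h(-21, 2091) - 131*23*63) + H) = sqrt(1/(2091 - 131*23*63) + 84005) = sqrt(1/(2091 - 3013*63) + 84005) = sqrt(1/(2091 - 189819) + 84005) = sqrt(1/(-187728) + 84005) = sqrt(-1/187728 + 84005) = sqrt(15770090639/187728) = sqrt(185030473467387)/46932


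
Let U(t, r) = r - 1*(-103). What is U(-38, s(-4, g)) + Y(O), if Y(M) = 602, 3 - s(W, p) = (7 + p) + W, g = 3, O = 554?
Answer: 702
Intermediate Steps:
s(W, p) = -4 - W - p (s(W, p) = 3 - ((7 + p) + W) = 3 - (7 + W + p) = 3 + (-7 - W - p) = -4 - W - p)
U(t, r) = 103 + r (U(t, r) = r + 103 = 103 + r)
U(-38, s(-4, g)) + Y(O) = (103 + (-4 - 1*(-4) - 1*3)) + 602 = (103 + (-4 + 4 - 3)) + 602 = (103 - 3) + 602 = 100 + 602 = 702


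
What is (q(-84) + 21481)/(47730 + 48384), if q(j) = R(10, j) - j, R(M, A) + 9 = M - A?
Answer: 10825/48057 ≈ 0.22525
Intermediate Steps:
R(M, A) = -9 + M - A (R(M, A) = -9 + (M - A) = -9 + M - A)
q(j) = 1 - 2*j (q(j) = (-9 + 10 - j) - j = (1 - j) - j = 1 - 2*j)
(q(-84) + 21481)/(47730 + 48384) = ((1 - 2*(-84)) + 21481)/(47730 + 48384) = ((1 + 168) + 21481)/96114 = (169 + 21481)*(1/96114) = 21650*(1/96114) = 10825/48057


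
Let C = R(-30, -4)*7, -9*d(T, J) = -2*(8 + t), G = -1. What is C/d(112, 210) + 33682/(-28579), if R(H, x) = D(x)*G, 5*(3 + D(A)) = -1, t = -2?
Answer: 2232226/142895 ≈ 15.621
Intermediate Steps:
D(A) = -16/5 (D(A) = -3 + (⅕)*(-1) = -3 - ⅕ = -16/5)
R(H, x) = 16/5 (R(H, x) = -16/5*(-1) = 16/5)
d(T, J) = 4/3 (d(T, J) = -(-2)*(8 - 2)/9 = -(-2)*6/9 = -⅑*(-12) = 4/3)
C = 112/5 (C = (16/5)*7 = 112/5 ≈ 22.400)
C/d(112, 210) + 33682/(-28579) = 112/(5*(4/3)) + 33682/(-28579) = (112/5)*(¾) + 33682*(-1/28579) = 84/5 - 33682/28579 = 2232226/142895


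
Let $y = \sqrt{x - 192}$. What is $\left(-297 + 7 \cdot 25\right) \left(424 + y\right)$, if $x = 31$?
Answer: $-51728 - 122 i \sqrt{161} \approx -51728.0 - 1548.0 i$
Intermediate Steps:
$y = i \sqrt{161}$ ($y = \sqrt{31 - 192} = \sqrt{-161} = i \sqrt{161} \approx 12.689 i$)
$\left(-297 + 7 \cdot 25\right) \left(424 + y\right) = \left(-297 + 7 \cdot 25\right) \left(424 + i \sqrt{161}\right) = \left(-297 + 175\right) \left(424 + i \sqrt{161}\right) = - 122 \left(424 + i \sqrt{161}\right) = -51728 - 122 i \sqrt{161}$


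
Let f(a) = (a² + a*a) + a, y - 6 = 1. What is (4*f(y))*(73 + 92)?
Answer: 69300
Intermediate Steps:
y = 7 (y = 6 + 1 = 7)
f(a) = a + 2*a² (f(a) = (a² + a²) + a = 2*a² + a = a + 2*a²)
(4*f(y))*(73 + 92) = (4*(7*(1 + 2*7)))*(73 + 92) = (4*(7*(1 + 14)))*165 = (4*(7*15))*165 = (4*105)*165 = 420*165 = 69300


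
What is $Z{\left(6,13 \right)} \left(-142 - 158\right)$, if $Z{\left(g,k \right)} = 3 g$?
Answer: $-5400$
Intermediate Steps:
$Z{\left(6,13 \right)} \left(-142 - 158\right) = 3 \cdot 6 \left(-142 - 158\right) = 18 \left(-300\right) = -5400$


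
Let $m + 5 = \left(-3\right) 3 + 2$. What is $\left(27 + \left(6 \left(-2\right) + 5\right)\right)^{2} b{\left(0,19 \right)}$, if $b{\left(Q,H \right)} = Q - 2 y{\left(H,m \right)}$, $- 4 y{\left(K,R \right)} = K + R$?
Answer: $1400$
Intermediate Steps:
$m = -12$ ($m = -5 + \left(\left(-3\right) 3 + 2\right) = -5 + \left(-9 + 2\right) = -5 - 7 = -12$)
$y{\left(K,R \right)} = - \frac{K}{4} - \frac{R}{4}$ ($y{\left(K,R \right)} = - \frac{K + R}{4} = - \frac{K}{4} - \frac{R}{4}$)
$b{\left(Q,H \right)} = -6 + Q + \frac{H}{2}$ ($b{\left(Q,H \right)} = Q - 2 \left(- \frac{H}{4} - -3\right) = Q - 2 \left(- \frac{H}{4} + 3\right) = Q - 2 \left(3 - \frac{H}{4}\right) = Q + \left(-6 + \frac{H}{2}\right) = -6 + Q + \frac{H}{2}$)
$\left(27 + \left(6 \left(-2\right) + 5\right)\right)^{2} b{\left(0,19 \right)} = \left(27 + \left(6 \left(-2\right) + 5\right)\right)^{2} \left(-6 + 0 + \frac{1}{2} \cdot 19\right) = \left(27 + \left(-12 + 5\right)\right)^{2} \left(-6 + 0 + \frac{19}{2}\right) = \left(27 - 7\right)^{2} \cdot \frac{7}{2} = 20^{2} \cdot \frac{7}{2} = 400 \cdot \frac{7}{2} = 1400$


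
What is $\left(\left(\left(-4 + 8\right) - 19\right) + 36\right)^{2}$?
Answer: $441$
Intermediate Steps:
$\left(\left(\left(-4 + 8\right) - 19\right) + 36\right)^{2} = \left(\left(4 - 19\right) + 36\right)^{2} = \left(-15 + 36\right)^{2} = 21^{2} = 441$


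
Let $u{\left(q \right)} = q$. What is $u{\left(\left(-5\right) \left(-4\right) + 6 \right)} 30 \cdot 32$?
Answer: $24960$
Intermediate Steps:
$u{\left(\left(-5\right) \left(-4\right) + 6 \right)} 30 \cdot 32 = \left(\left(-5\right) \left(-4\right) + 6\right) 30 \cdot 32 = \left(20 + 6\right) 30 \cdot 32 = 26 \cdot 30 \cdot 32 = 780 \cdot 32 = 24960$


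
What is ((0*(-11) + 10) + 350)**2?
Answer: 129600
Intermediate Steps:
((0*(-11) + 10) + 350)**2 = ((0 + 10) + 350)**2 = (10 + 350)**2 = 360**2 = 129600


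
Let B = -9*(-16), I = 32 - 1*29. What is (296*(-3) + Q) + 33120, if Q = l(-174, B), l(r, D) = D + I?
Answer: 32379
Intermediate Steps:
I = 3 (I = 32 - 29 = 3)
B = 144
l(r, D) = 3 + D (l(r, D) = D + 3 = 3 + D)
Q = 147 (Q = 3 + 144 = 147)
(296*(-3) + Q) + 33120 = (296*(-3) + 147) + 33120 = (-888 + 147) + 33120 = -741 + 33120 = 32379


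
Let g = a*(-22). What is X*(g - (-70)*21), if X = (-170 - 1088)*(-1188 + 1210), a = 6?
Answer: -37030488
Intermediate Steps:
g = -132 (g = 6*(-22) = -132)
X = -27676 (X = -1258*22 = -27676)
X*(g - (-70)*21) = -27676*(-132 - (-70)*21) = -27676*(-132 - 1*(-1470)) = -27676*(-132 + 1470) = -27676*1338 = -37030488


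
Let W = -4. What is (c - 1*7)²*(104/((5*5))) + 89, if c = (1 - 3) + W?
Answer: 19801/25 ≈ 792.04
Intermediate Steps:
c = -6 (c = (1 - 3) - 4 = -2 - 4 = -6)
(c - 1*7)²*(104/((5*5))) + 89 = (-6 - 1*7)²*(104/((5*5))) + 89 = (-6 - 7)²*(104/25) + 89 = (-13)²*(104*(1/25)) + 89 = 169*(104/25) + 89 = 17576/25 + 89 = 19801/25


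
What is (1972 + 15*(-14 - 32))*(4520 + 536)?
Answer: 6481792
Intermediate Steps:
(1972 + 15*(-14 - 32))*(4520 + 536) = (1972 + 15*(-46))*5056 = (1972 - 690)*5056 = 1282*5056 = 6481792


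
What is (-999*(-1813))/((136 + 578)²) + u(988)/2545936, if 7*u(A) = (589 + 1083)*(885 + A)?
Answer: 4800831775/1287607132 ≈ 3.7285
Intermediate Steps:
u(A) = 1479720/7 + 1672*A/7 (u(A) = ((589 + 1083)*(885 + A))/7 = (1672*(885 + A))/7 = (1479720 + 1672*A)/7 = 1479720/7 + 1672*A/7)
(-999*(-1813))/((136 + 578)²) + u(988)/2545936 = (-999*(-1813))/((136 + 578)²) + (1479720/7 + (1672/7)*988)/2545936 = 1811187/(714²) + (1479720/7 + 1651936/7)*(1/2545936) = 1811187/509796 + (3131656/7)*(1/2545936) = 1811187*(1/509796) + 391457/2227694 = 4107/1156 + 391457/2227694 = 4800831775/1287607132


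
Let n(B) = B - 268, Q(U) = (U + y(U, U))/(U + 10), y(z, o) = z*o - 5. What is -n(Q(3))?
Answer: 3477/13 ≈ 267.46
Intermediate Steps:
y(z, o) = -5 + o*z (y(z, o) = o*z - 5 = -5 + o*z)
Q(U) = (-5 + U + U²)/(10 + U) (Q(U) = (U + (-5 + U*U))/(U + 10) = (U + (-5 + U²))/(10 + U) = (-5 + U + U²)/(10 + U))
n(B) = -268 + B
-n(Q(3)) = -(-268 + (-5 + 3 + 3²)/(10 + 3)) = -(-268 + (-5 + 3 + 9)/13) = -(-268 + (1/13)*7) = -(-268 + 7/13) = -1*(-3477/13) = 3477/13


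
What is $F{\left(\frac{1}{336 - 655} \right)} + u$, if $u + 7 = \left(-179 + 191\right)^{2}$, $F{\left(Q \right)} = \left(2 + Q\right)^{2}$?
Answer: $\frac{14347026}{101761} \approx 140.99$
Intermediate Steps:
$u = 137$ ($u = -7 + \left(-179 + 191\right)^{2} = -7 + 12^{2} = -7 + 144 = 137$)
$F{\left(\frac{1}{336 - 655} \right)} + u = \left(2 + \frac{1}{336 - 655}\right)^{2} + 137 = \left(2 + \frac{1}{-319}\right)^{2} + 137 = \left(2 - \frac{1}{319}\right)^{2} + 137 = \left(\frac{637}{319}\right)^{2} + 137 = \frac{405769}{101761} + 137 = \frac{14347026}{101761}$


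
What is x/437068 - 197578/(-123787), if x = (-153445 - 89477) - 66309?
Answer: 48076243507/54103336516 ≈ 0.88860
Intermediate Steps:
x = -309231 (x = -242922 - 66309 = -309231)
x/437068 - 197578/(-123787) = -309231/437068 - 197578/(-123787) = -309231*1/437068 - 197578*(-1/123787) = -309231/437068 + 197578/123787 = 48076243507/54103336516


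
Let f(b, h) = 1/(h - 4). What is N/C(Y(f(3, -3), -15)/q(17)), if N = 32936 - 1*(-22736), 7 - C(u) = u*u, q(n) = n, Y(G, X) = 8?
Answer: 16089208/1959 ≈ 8213.0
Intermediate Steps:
f(b, h) = 1/(-4 + h)
C(u) = 7 - u**2 (C(u) = 7 - u*u = 7 - u**2)
N = 55672 (N = 32936 + 22736 = 55672)
N/C(Y(f(3, -3), -15)/q(17)) = 55672/(7 - (8/17)**2) = 55672/(7 - 1*64/289) = 55672/(7 - 64/289) = 55672/(1959/289) = 55672*(289/1959) = 16089208/1959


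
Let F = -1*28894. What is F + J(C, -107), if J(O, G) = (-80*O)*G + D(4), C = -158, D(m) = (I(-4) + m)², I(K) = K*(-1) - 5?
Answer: -1381365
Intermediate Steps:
I(K) = -5 - K (I(K) = -K - 5 = -5 - K)
D(m) = (-1 + m)² (D(m) = ((-5 - 1*(-4)) + m)² = ((-5 + 4) + m)² = (-1 + m)²)
J(O, G) = 9 - 80*G*O (J(O, G) = (-80*O)*G + (-1 + 4)² = -80*G*O + 3² = -80*G*O + 9 = 9 - 80*G*O)
F = -28894
F + J(C, -107) = -28894 + (9 - 80*(-107)*(-158)) = -28894 + (9 - 1352480) = -28894 - 1352471 = -1381365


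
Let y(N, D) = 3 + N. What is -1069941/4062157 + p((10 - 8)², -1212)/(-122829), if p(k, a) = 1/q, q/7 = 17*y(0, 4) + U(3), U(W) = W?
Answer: -49676682069799/188603357853834 ≈ -0.26339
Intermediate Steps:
q = 378 (q = 7*(17*(3 + 0) + 3) = 7*(17*3 + 3) = 7*(51 + 3) = 7*54 = 378)
p(k, a) = 1/378
-1069941/4062157 + p((10 - 8)², -1212)/(-122829) = -1069941/4062157 + (1/378)/(-122829) = -1069941*1/4062157 + (1/378)*(-1/122829) = -1069941/4062157 - 1/46429362 = -49676682069799/188603357853834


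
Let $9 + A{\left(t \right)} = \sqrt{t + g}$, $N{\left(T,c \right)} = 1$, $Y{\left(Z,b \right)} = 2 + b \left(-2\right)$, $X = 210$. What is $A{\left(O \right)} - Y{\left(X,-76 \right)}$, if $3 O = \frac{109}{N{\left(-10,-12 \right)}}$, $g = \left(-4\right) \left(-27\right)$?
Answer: $-163 + \frac{\sqrt{1299}}{3} \approx -150.99$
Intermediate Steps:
$Y{\left(Z,b \right)} = 2 - 2 b$
$g = 108$
$O = \frac{109}{3}$ ($O = \frac{109 \cdot 1^{-1}}{3} = \frac{109 \cdot 1}{3} = \frac{1}{3} \cdot 109 = \frac{109}{3} \approx 36.333$)
$A{\left(t \right)} = -9 + \sqrt{108 + t}$ ($A{\left(t \right)} = -9 + \sqrt{t + 108} = -9 + \sqrt{108 + t}$)
$A{\left(O \right)} - Y{\left(X,-76 \right)} = \left(-9 + \sqrt{108 + \frac{109}{3}}\right) - \left(2 - -152\right) = \left(-9 + \sqrt{\frac{433}{3}}\right) - \left(2 + 152\right) = \left(-9 + \frac{\sqrt{1299}}{3}\right) - 154 = -163 + \frac{\sqrt{1299}}{3}$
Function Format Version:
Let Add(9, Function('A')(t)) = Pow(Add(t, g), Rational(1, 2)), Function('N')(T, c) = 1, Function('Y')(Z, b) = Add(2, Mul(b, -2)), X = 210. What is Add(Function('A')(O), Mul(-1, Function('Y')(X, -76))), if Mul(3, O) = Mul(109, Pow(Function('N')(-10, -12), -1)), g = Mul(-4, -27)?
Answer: Add(-163, Mul(Rational(1, 3), Pow(1299, Rational(1, 2)))) ≈ -150.99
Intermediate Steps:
Function('Y')(Z, b) = Add(2, Mul(-2, b))
g = 108
O = Rational(109, 3) (O = Mul(Rational(1, 3), Mul(109, Pow(1, -1))) = Mul(Rational(1, 3), Mul(109, 1)) = Mul(Rational(1, 3), 109) = Rational(109, 3) ≈ 36.333)
Function('A')(t) = Add(-9, Pow(Add(108, t), Rational(1, 2))) (Function('A')(t) = Add(-9, Pow(Add(t, 108), Rational(1, 2))) = Add(-9, Pow(Add(108, t), Rational(1, 2))))
Add(Function('A')(O), Mul(-1, Function('Y')(X, -76))) = Add(Add(-9, Pow(Add(108, Rational(109, 3)), Rational(1, 2))), Mul(-1, Add(2, Mul(-2, -76)))) = Add(Add(-9, Pow(Rational(433, 3), Rational(1, 2))), Mul(-1, Add(2, 152))) = Add(Add(-9, Mul(Rational(1, 3), Pow(1299, Rational(1, 2)))), Mul(-1, 154)) = Add(Add(-9, Mul(Rational(1, 3), Pow(1299, Rational(1, 2)))), -154) = Add(-163, Mul(Rational(1, 3), Pow(1299, Rational(1, 2))))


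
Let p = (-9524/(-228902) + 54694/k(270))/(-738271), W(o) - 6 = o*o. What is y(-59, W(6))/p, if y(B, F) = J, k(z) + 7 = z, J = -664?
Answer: 1844460001790209/782629425 ≈ 2.3567e+6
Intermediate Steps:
k(z) = -7 + z
W(o) = 6 + o² (W(o) = 6 + o*o = 6 + o²)
y(B, F) = -664
p = -6261035400/22222409660123 (p = (-9524/(-228902) + 54694/(-7 + 270))/(-738271) = (-9524*(-1/228902) + 54694/263)*(-1/738271) = (4762/114451 + 54694*(1/263))*(-1/738271) = (4762/114451 + 54694/263)*(-1/738271) = (6261035400/30100613)*(-1/738271) = -6261035400/22222409660123 ≈ -0.00028174)
y(-59, W(6))/p = -664/(-6261035400/22222409660123) = -664*(-22222409660123/6261035400) = 1844460001790209/782629425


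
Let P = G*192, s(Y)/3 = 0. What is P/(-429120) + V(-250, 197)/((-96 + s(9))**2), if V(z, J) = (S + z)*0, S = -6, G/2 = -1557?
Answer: 1038/745 ≈ 1.3933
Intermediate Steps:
G = -3114 (G = 2*(-1557) = -3114)
s(Y) = 0 (s(Y) = 3*0 = 0)
P = -597888 (P = -3114*192 = -597888)
V(z, J) = 0 (V(z, J) = (-6 + z)*0 = 0)
P/(-429120) + V(-250, 197)/((-96 + s(9))**2) = -597888/(-429120) + 0/((-96 + 0)**2) = -597888*(-1/429120) + 0/((-96)**2) = 1038/745 + 0/9216 = 1038/745 + 0*(1/9216) = 1038/745 + 0 = 1038/745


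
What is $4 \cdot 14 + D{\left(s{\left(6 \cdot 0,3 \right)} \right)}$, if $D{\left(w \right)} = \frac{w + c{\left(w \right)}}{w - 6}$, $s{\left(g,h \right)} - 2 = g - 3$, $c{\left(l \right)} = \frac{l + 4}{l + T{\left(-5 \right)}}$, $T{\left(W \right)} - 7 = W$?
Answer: $\frac{390}{7} \approx 55.714$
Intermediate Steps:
$T{\left(W \right)} = 7 + W$
$c{\left(l \right)} = \frac{4 + l}{2 + l}$ ($c{\left(l \right)} = \frac{l + 4}{l + \left(7 - 5\right)} = \frac{4 + l}{l + 2} = \frac{4 + l}{2 + l}$)
$s{\left(g,h \right)} = -1 + g$ ($s{\left(g,h \right)} = 2 + \left(g - 3\right) = 2 + \left(-3 + g\right) = -1 + g$)
$D{\left(w \right)} = \frac{w + \frac{4 + w}{2 + w}}{-6 + w}$ ($D{\left(w \right)} = \frac{w + \frac{4 + w}{2 + w}}{w - 6} = \frac{w + \frac{4 + w}{2 + w}}{-6 + w}$)
$4 \cdot 14 + D{\left(s{\left(6 \cdot 0,3 \right)} \right)} = 4 \cdot 14 + \frac{4 + \left(-1 + 6 \cdot 0\right) + \left(-1 + 6 \cdot 0\right) \left(2 + \left(-1 + 6 \cdot 0\right)\right)}{\left(-6 + \left(-1 + 6 \cdot 0\right)\right) \left(2 + \left(-1 + 6 \cdot 0\right)\right)} = 56 + \frac{4 + \left(-1 + 0\right) + \left(-1 + 0\right) \left(2 + \left(-1 + 0\right)\right)}{\left(-6 + \left(-1 + 0\right)\right) \left(2 + \left(-1 + 0\right)\right)} = 56 + \frac{4 - 1 - \left(2 - 1\right)}{\left(-6 - 1\right) \left(2 - 1\right)} = 56 + \frac{4 - 1 - 1}{\left(-7\right) 1} = 56 - \frac{4 - 1 - 1}{7} = 56 - \frac{1}{7} \cdot 2 = 56 - \frac{2}{7} = \frac{390}{7}$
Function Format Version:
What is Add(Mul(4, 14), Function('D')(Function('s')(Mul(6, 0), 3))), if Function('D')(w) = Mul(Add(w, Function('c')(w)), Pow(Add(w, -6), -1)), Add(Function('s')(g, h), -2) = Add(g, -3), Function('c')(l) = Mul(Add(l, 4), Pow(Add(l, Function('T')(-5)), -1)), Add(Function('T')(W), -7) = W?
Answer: Rational(390, 7) ≈ 55.714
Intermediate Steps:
Function('T')(W) = Add(7, W)
Function('c')(l) = Mul(Pow(Add(2, l), -1), Add(4, l)) (Function('c')(l) = Mul(Add(l, 4), Pow(Add(l, Add(7, -5)), -1)) = Mul(Add(4, l), Pow(Add(l, 2), -1)) = Mul(Add(4, l), Pow(Add(2, l), -1)) = Mul(Pow(Add(2, l), -1), Add(4, l)))
Function('s')(g, h) = Add(-1, g) (Function('s')(g, h) = Add(2, Add(g, -3)) = Add(2, Add(-3, g)) = Add(-1, g))
Function('D')(w) = Mul(Pow(Add(-6, w), -1), Add(w, Mul(Pow(Add(2, w), -1), Add(4, w)))) (Function('D')(w) = Mul(Add(w, Mul(Pow(Add(2, w), -1), Add(4, w))), Pow(Add(w, -6), -1)) = Mul(Add(w, Mul(Pow(Add(2, w), -1), Add(4, w))), Pow(Add(-6, w), -1)) = Mul(Pow(Add(-6, w), -1), Add(w, Mul(Pow(Add(2, w), -1), Add(4, w)))))
Add(Mul(4, 14), Function('D')(Function('s')(Mul(6, 0), 3))) = Add(Mul(4, 14), Mul(Pow(Add(-6, Add(-1, Mul(6, 0))), -1), Pow(Add(2, Add(-1, Mul(6, 0))), -1), Add(4, Add(-1, Mul(6, 0)), Mul(Add(-1, Mul(6, 0)), Add(2, Add(-1, Mul(6, 0))))))) = Add(56, Mul(Pow(Add(-6, Add(-1, 0)), -1), Pow(Add(2, Add(-1, 0)), -1), Add(4, Add(-1, 0), Mul(Add(-1, 0), Add(2, Add(-1, 0)))))) = Add(56, Mul(Pow(Add(-6, -1), -1), Pow(Add(2, -1), -1), Add(4, -1, Mul(-1, Add(2, -1))))) = Add(56, Mul(Pow(-7, -1), Pow(1, -1), Add(4, -1, Mul(-1, 1)))) = Add(56, Mul(Rational(-1, 7), 1, Add(4, -1, -1))) = Add(56, Mul(Rational(-1, 7), 1, 2)) = Add(56, Rational(-2, 7)) = Rational(390, 7)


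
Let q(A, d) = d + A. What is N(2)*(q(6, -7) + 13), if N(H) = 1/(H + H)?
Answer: 3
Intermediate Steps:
q(A, d) = A + d
N(H) = 1/(2*H)
N(2)*(q(6, -7) + 13) = ((1/2)/2)*((6 - 7) + 13) = ((1/2)*(1/2))*(-1 + 13) = (1/4)*12 = 3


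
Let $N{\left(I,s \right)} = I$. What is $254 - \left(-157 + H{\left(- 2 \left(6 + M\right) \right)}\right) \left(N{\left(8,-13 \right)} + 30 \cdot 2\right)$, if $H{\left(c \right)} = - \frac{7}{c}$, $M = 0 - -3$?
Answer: $\frac{98132}{9} \approx 10904.0$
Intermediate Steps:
$M = 3$ ($M = 0 + 3 = 3$)
$254 - \left(-157 + H{\left(- 2 \left(6 + M\right) \right)}\right) \left(N{\left(8,-13 \right)} + 30 \cdot 2\right) = 254 - \left(-157 - \frac{7}{\left(-2\right) \left(6 + 3\right)}\right) \left(8 + 30 \cdot 2\right) = 254 - \left(-157 - \frac{7}{\left(-2\right) 9}\right) \left(8 + 60\right) = 254 - \left(-157 - \frac{7}{-18}\right) 68 = 254 - \left(-157 - - \frac{7}{18}\right) 68 = 254 - \left(-157 + \frac{7}{18}\right) 68 = 254 - \left(- \frac{2819}{18}\right) 68 = 254 - - \frac{95846}{9} = 254 + \frac{95846}{9} = \frac{98132}{9}$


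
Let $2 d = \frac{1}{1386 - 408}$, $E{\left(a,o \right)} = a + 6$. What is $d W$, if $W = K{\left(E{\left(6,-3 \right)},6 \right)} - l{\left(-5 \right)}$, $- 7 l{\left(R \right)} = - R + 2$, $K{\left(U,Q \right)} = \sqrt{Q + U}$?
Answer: $\frac{1}{1956} + \frac{\sqrt{2}}{652} \approx 0.0026803$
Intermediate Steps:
$E{\left(a,o \right)} = 6 + a$
$l{\left(R \right)} = - \frac{2}{7} + \frac{R}{7}$ ($l{\left(R \right)} = - \frac{- R + 2}{7} = - \frac{2 - R}{7} = - \frac{2}{7} + \frac{R}{7}$)
$d = \frac{1}{1956}$ ($d = \frac{1}{2 \left(1386 - 408\right)} = \frac{1}{2 \cdot 978} = \frac{1}{2} \cdot \frac{1}{978} = \frac{1}{1956} \approx 0.00051125$)
$W = 1 + 3 \sqrt{2}$ ($W = \sqrt{6 + \left(6 + 6\right)} - \left(- \frac{2}{7} + \frac{1}{7} \left(-5\right)\right) = \sqrt{6 + 12} - \left(- \frac{2}{7} - \frac{5}{7}\right) = \sqrt{18} - -1 = 3 \sqrt{2} + 1 = 1 + 3 \sqrt{2} \approx 5.2426$)
$d W = \frac{1 + 3 \sqrt{2}}{1956} = \frac{1}{1956} + \frac{\sqrt{2}}{652}$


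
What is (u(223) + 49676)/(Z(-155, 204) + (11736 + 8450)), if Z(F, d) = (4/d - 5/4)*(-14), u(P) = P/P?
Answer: 5067054/2060729 ≈ 2.4589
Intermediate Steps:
u(P) = 1
Z(F, d) = 35/2 - 56/d (Z(F, d) = (4/d - 5*1/4)*(-14) = (4/d - 5/4)*(-14) = (-5/4 + 4/d)*(-14) = 35/2 - 56/d)
(u(223) + 49676)/(Z(-155, 204) + (11736 + 8450)) = (1 + 49676)/((35/2 - 56/204) + (11736 + 8450)) = 49677/((35/2 - 56*1/204) + 20186) = 49677/((35/2 - 14/51) + 20186) = 49677/(1757/102 + 20186) = 49677/(2060729/102) = 49677*(102/2060729) = 5067054/2060729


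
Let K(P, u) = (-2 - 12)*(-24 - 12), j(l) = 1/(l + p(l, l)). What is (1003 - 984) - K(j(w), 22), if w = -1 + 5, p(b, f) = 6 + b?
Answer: -485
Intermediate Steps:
w = 4
j(l) = 1/(6 + 2*l) (j(l) = 1/(l + (6 + l)) = 1/(6 + 2*l))
K(P, u) = 504 (K(P, u) = -14*(-36) = 504)
(1003 - 984) - K(j(w), 22) = (1003 - 984) - 1*504 = 19 - 504 = -485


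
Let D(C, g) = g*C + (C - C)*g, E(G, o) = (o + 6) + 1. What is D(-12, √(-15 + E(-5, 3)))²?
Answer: -720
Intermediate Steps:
E(G, o) = 7 + o (E(G, o) = (6 + o) + 1 = 7 + o)
D(C, g) = C*g (D(C, g) = C*g + 0*g = C*g + 0 = C*g)
D(-12, √(-15 + E(-5, 3)))² = (-12*√(-15 + (7 + 3)))² = (-12*√(-15 + 10))² = (-12*I*√5)² = -720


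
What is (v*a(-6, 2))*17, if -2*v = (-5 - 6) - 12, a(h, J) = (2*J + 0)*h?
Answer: -4692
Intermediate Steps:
a(h, J) = 2*J*h (a(h, J) = (2*J)*h = 2*J*h)
v = 23/2 (v = -((-5 - 6) - 12)/2 = -(-11 - 12)/2 = -½*(-23) = 23/2 ≈ 11.500)
(v*a(-6, 2))*17 = (23*(2*2*(-6))/2)*17 = ((23/2)*(-24))*17 = -276*17 = -4692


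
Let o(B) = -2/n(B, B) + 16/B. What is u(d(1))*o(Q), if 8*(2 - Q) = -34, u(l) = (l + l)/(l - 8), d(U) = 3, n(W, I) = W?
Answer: -336/125 ≈ -2.6880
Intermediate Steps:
u(l) = 2*l/(-8 + l) (u(l) = (2*l)/(-8 + l) = 2*l/(-8 + l))
Q = 25/4 (Q = 2 - ⅛*(-34) = 2 + 17/4 = 25/4 ≈ 6.2500)
o(B) = 14/B (o(B) = -2/B + 16/B = 14/B)
u(d(1))*o(Q) = (2*3/(-8 + 3))*(14/(25/4)) = (2*3/(-5))*(14*(4/25)) = (2*3*(-⅕))*(56/25) = -6/5*56/25 = -336/125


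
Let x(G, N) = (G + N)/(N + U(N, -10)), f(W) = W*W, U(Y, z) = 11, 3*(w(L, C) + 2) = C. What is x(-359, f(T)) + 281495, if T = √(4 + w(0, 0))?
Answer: 3659078/13 ≈ 2.8147e+5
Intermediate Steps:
w(L, C) = -2 + C/3
T = √2 (T = √(4 + (-2 + (⅓)*0)) = √(4 + (-2 + 0)) = √(4 - 2) = √2 ≈ 1.4142)
f(W) = W²
x(G, N) = (G + N)/(11 + N) (x(G, N) = (G + N)/(N + 11) = (G + N)/(11 + N))
x(-359, f(T)) + 281495 = (-359 + (√2)²)/(11 + (√2)²) + 281495 = (-359 + 2)/(11 + 2) + 281495 = -357/13 + 281495 = 3659078/13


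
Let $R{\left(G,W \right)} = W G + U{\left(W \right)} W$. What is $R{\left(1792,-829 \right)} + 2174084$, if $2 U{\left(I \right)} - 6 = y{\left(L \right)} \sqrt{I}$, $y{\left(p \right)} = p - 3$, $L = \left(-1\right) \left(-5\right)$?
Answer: $686029 - 829 i \sqrt{829} \approx 6.8603 \cdot 10^{5} - 23869.0 i$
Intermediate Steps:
$L = 5$
$y{\left(p \right)} = -3 + p$ ($y{\left(p \right)} = p - 3 = -3 + p$)
$U{\left(I \right)} = 3 + \sqrt{I}$ ($U{\left(I \right)} = 3 + \frac{\left(-3 + 5\right) \sqrt{I}}{2} = 3 + \frac{2 \sqrt{I}}{2} = 3 + \sqrt{I}$)
$R{\left(G,W \right)} = G W + W \left(3 + \sqrt{W}\right)$ ($R{\left(G,W \right)} = W G + \left(3 + \sqrt{W}\right) W = G W + W \left(3 + \sqrt{W}\right)$)
$R{\left(1792,-829 \right)} + 2174084 = - 829 \left(3 + 1792 + \sqrt{-829}\right) + 2174084 = - 829 \left(3 + 1792 + i \sqrt{829}\right) + 2174084 = - 829 \left(1795 + i \sqrt{829}\right) + 2174084 = \left(-1488055 - 829 i \sqrt{829}\right) + 2174084 = 686029 - 829 i \sqrt{829}$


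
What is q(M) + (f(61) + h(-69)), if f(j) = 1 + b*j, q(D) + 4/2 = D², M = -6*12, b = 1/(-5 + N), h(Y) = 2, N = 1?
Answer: 20679/4 ≈ 5169.8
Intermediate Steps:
b = -¼ (b = 1/(-5 + 1) = 1/(-4) = -¼ ≈ -0.25000)
M = -72
q(D) = -2 + D²
f(j) = 1 - j/4
q(M) + (f(61) + h(-69)) = (-2 + (-72)²) + ((1 - ¼*61) + 2) = (-2 + 5184) + ((1 - 61/4) + 2) = 5182 + (-57/4 + 2) = 5182 - 49/4 = 20679/4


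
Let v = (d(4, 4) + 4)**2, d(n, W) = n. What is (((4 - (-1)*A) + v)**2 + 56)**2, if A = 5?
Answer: 28998225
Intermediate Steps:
v = 64 (v = (4 + 4)**2 = 8**2 = 64)
(((4 - (-1)*A) + v)**2 + 56)**2 = (((4 - (-1)*5) + 64)**2 + 56)**2 = (((4 - 1*(-5)) + 64)**2 + 56)**2 = (((4 + 5) + 64)**2 + 56)**2 = ((9 + 64)**2 + 56)**2 = (73**2 + 56)**2 = (5329 + 56)**2 = 5385**2 = 28998225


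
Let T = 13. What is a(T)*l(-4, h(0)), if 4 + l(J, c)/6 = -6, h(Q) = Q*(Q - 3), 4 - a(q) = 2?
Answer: -120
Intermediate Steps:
a(q) = 2 (a(q) = 4 - 1*2 = 4 - 2 = 2)
h(Q) = Q*(-3 + Q)
l(J, c) = -60 (l(J, c) = -24 + 6*(-6) = -24 - 36 = -60)
a(T)*l(-4, h(0)) = 2*(-60) = -120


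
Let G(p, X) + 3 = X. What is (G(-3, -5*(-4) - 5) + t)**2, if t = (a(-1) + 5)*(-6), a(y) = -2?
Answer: 36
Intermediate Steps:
G(p, X) = -3 + X
t = -18 (t = (-2 + 5)*(-6) = 3*(-6) = -18)
(G(-3, -5*(-4) - 5) + t)**2 = ((-3 + (-5*(-4) - 5)) - 18)**2 = ((-3 + (20 - 5)) - 18)**2 = ((-3 + 15) - 18)**2 = (12 - 18)**2 = (-6)**2 = 36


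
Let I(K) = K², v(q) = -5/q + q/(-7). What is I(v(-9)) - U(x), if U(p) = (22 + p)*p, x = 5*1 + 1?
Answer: -653336/3969 ≈ -164.61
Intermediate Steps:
x = 6 (x = 5 + 1 = 6)
v(q) = -5/q - q/7 (v(q) = -5/q + q*(-⅐) = -5/q - q/7)
U(p) = p*(22 + p)
I(v(-9)) - U(x) = (-5/(-9) - ⅐*(-9))² - 6*(22 + 6) = (-5*(-⅑) + 9/7)² - 6*28 = (5/9 + 9/7)² - 1*168 = (116/63)² - 168 = 13456/3969 - 168 = -653336/3969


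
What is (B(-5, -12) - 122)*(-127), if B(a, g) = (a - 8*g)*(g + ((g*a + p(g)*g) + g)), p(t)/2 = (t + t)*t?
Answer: 79481426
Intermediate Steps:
p(t) = 4*t² (p(t) = 2*((t + t)*t) = 2*((2*t)*t) = 2*(2*t²) = 4*t²)
B(a, g) = (a - 8*g)*(2*g + 4*g³ + a*g) (B(a, g) = (a - 8*g)*(g + ((g*a + (4*g²)*g) + g)) = (a - 8*g)*(g + ((a*g + 4*g³) + g)) = (a - 8*g)*(g + ((4*g³ + a*g) + g)) = (a - 8*g)*(g + (g + 4*g³ + a*g)) = (a - 8*g)*(2*g + 4*g³ + a*g))
(B(-5, -12) - 122)*(-127) = (-12*((-5)² - 32*(-12)³ - 16*(-12) + 2*(-5) - 8*(-5)*(-12) + 4*(-5)*(-12)²) - 122)*(-127) = (-12*(25 - 32*(-1728) + 192 - 10 - 480 + 4*(-5)*144) - 122)*(-127) = (-12*(25 + 55296 + 192 - 10 - 480 - 2880) - 122)*(-127) = (-12*52143 - 122)*(-127) = (-625716 - 122)*(-127) = -625838*(-127) = 79481426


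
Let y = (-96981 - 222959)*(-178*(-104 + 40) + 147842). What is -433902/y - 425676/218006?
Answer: -95114508684691/48712222505420 ≈ -1.9526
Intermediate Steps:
y = -50945325960 (y = -319940*(-178*(-64) + 147842) = -319940*(11392 + 147842) = -319940*159234 = -50945325960)
-433902/y - 425676/218006 = -433902/(-50945325960) - 425676/218006 = -433902*(-1/50945325960) - 425676*1/218006 = 72317/8490887660 - 11202/5737 = -95114508684691/48712222505420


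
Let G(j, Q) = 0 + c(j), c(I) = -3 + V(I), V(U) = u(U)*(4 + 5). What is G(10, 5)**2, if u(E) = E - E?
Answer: 9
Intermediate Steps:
u(E) = 0
V(U) = 0 (V(U) = 0*(4 + 5) = 0*9 = 0)
c(I) = -3 (c(I) = -3 + 0 = -3)
G(j, Q) = -3 (G(j, Q) = 0 - 3 = -3)
G(10, 5)**2 = (-3)**2 = 9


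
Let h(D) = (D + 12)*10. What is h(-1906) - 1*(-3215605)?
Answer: 3196665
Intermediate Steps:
h(D) = 120 + 10*D (h(D) = (12 + D)*10 = 120 + 10*D)
h(-1906) - 1*(-3215605) = (120 + 10*(-1906)) - 1*(-3215605) = (120 - 19060) + 3215605 = -18940 + 3215605 = 3196665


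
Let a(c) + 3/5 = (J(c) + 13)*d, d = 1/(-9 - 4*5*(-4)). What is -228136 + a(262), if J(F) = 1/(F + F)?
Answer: -42437936267/186020 ≈ -2.2814e+5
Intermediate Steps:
d = 1/71 (d = 1/(-9 - 20*(-4)) = 1/(-9 + 80) = 1/71 ≈ 0.014085)
J(F) = 1/(2*F)
a(c) = -148/355 + 1/(142*c) (a(c) = -⅗ + (1/(2*c) + 13)*(1/71) = -⅗ + (13 + 1/(2*c))*(1/71) = -⅗ + (13/71 + 1/(142*c)) = -148/355 + 1/(142*c))
-228136 + a(262) = -228136 + (1/710)*(5 - 296*262)/262 = -228136 + (1/710)*(1/262)*(5 - 77552) = -228136 + (1/710)*(1/262)*(-77547) = -228136 - 77547/186020 = -42437936267/186020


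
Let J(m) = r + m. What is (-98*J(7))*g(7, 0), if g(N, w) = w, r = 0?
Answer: 0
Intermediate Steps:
J(m) = m (J(m) = 0 + m = m)
(-98*J(7))*g(7, 0) = -98*7*0 = -686*0 = 0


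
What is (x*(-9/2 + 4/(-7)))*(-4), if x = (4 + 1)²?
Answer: 3550/7 ≈ 507.14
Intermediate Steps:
x = 25 (x = 5² = 25)
(x*(-9/2 + 4/(-7)))*(-4) = (25*(-9/2 + 4/(-7)))*(-4) = (25*(-9*½ + 4*(-⅐)))*(-4) = (25*(-9/2 - 4/7))*(-4) = (25*(-71/14))*(-4) = -1775/14*(-4) = 3550/7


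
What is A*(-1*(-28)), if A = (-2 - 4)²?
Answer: 1008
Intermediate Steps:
A = 36 (A = (-6)² = 36)
A*(-1*(-28)) = 36*(-1*(-28)) = 36*28 = 1008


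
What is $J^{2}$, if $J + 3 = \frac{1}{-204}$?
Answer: $\frac{375769}{41616} \approx 9.0294$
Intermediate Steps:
$J = - \frac{613}{204}$ ($J = -3 + \frac{1}{-204} = -3 - \frac{1}{204} = - \frac{613}{204} \approx -3.0049$)
$J^{2} = \left(- \frac{613}{204}\right)^{2} = \frac{375769}{41616}$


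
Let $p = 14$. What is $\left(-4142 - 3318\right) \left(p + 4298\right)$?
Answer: $-32167520$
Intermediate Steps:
$\left(-4142 - 3318\right) \left(p + 4298\right) = \left(-4142 - 3318\right) \left(14 + 4298\right) = \left(-7460\right) 4312 = -32167520$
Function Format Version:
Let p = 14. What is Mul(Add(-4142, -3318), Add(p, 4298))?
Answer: -32167520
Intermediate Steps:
Mul(Add(-4142, -3318), Add(p, 4298)) = Mul(Add(-4142, -3318), Add(14, 4298)) = Mul(-7460, 4312) = -32167520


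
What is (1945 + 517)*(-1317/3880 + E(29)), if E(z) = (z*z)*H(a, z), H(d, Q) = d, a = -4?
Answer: -16069027147/1940 ≈ -8.2830e+6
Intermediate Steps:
E(z) = -4*z² (E(z) = (z*z)*(-4) = z²*(-4) = -4*z²)
(1945 + 517)*(-1317/3880 + E(29)) = (1945 + 517)*(-1317/3880 - 4*29²) = 2462*(-1317*1/3880 - 4*841) = 2462*(-1317/3880 - 3364) = 2462*(-13053637/3880) = -16069027147/1940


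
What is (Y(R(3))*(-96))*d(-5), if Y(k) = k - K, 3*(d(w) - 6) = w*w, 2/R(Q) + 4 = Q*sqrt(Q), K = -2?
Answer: -41280/11 - 8256*sqrt(3)/11 ≈ -5052.7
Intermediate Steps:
R(Q) = 2/(-4 + Q**(3/2)) (R(Q) = 2/(-4 + Q*sqrt(Q)) = 2/(-4 + Q**(3/2)))
d(w) = 6 + w**2/3 (d(w) = 6 + (w*w)/3 = 6 + w**2/3)
Y(k) = 2 + k (Y(k) = k - 1*(-2) = k + 2 = 2 + k)
(Y(R(3))*(-96))*d(-5) = ((2 + 2/(-4 + 3**(3/2)))*(-96))*(6 + (1/3)*(-5)**2) = ((2 + 2/(-4 + 3*sqrt(3)))*(-96))*(6 + (1/3)*25) = (-192 - 192/(-4 + 3*sqrt(3)))*(6 + 25/3) = (-192 - 192/(-4 + 3*sqrt(3)))*(43/3) = -2752 - 2752/(-4 + 3*sqrt(3))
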